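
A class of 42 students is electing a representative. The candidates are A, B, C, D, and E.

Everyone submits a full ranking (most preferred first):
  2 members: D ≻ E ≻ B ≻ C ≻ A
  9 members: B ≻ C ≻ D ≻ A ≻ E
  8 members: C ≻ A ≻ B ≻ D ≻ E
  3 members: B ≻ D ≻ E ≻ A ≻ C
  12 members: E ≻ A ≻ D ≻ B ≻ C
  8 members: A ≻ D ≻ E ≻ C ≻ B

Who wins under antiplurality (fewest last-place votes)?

Last-place votes: A 2, B 8, C 15, D 0, E 17.

D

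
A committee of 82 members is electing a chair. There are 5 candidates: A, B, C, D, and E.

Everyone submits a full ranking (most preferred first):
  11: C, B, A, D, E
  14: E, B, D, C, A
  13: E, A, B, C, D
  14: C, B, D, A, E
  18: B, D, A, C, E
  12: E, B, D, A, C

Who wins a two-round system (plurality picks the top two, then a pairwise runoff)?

C

Round 1 first-place votes: A 0, B 18, C 25, D 0, E 39. E and C advance.
Runoff: E is ranked above C on 39 ballots, C above E on 43.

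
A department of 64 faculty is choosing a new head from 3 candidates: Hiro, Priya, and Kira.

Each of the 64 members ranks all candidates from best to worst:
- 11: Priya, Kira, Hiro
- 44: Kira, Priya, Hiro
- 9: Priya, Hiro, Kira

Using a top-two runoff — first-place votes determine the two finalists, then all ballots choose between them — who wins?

Kira

Round 1 first-place votes: Hiro 0, Priya 20, Kira 44. Kira and Priya advance.
Runoff: Kira is ranked above Priya on 44 ballots, Priya above Kira on 20.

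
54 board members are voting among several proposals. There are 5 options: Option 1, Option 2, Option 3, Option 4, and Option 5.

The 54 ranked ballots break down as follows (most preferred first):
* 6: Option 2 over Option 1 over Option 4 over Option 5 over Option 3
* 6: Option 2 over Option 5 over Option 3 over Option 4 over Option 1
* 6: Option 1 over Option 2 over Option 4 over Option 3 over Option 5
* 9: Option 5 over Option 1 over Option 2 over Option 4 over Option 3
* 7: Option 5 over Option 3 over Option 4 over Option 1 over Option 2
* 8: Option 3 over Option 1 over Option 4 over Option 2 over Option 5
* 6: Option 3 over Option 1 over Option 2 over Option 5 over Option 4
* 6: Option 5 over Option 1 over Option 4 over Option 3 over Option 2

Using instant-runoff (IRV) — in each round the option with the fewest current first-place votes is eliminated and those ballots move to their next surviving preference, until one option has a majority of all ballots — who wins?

Option 2

Round 1: Option 1 6, Option 2 12, Option 3 14, Option 4 0, Option 5 22. Option 4 eliminated.
Round 2: Option 1 6, Option 2 12, Option 3 14, Option 5 22. Option 1 eliminated.
Round 3: Option 2 18, Option 3 14, Option 5 22. Option 3 eliminated.
Round 4: Option 2 32, Option 5 22. Option 2 has a majority (≥28).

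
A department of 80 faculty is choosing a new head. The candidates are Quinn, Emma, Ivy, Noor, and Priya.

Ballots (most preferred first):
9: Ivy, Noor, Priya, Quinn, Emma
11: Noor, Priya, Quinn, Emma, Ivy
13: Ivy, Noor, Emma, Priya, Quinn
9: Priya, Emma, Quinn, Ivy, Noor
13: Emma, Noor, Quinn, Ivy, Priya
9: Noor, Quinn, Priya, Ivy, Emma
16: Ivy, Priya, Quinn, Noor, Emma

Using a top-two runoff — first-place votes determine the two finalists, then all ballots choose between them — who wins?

Round 1 first-place votes: Quinn 0, Emma 13, Ivy 38, Noor 20, Priya 9. Ivy and Noor advance.
Runoff: Ivy is ranked above Noor on 47 ballots, Noor above Ivy on 33.

Ivy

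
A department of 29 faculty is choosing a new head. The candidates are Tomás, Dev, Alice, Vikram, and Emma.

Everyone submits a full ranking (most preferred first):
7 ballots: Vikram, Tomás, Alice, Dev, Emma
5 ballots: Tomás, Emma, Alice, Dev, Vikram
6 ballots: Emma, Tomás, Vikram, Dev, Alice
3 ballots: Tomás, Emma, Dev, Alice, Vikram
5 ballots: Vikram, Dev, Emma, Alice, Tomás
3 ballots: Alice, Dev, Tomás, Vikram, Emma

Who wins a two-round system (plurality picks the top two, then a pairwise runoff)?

Round 1 first-place votes: Tomás 8, Dev 0, Alice 3, Vikram 12, Emma 6. Vikram and Tomás advance.
Runoff: Vikram is ranked above Tomás on 12 ballots, Tomás above Vikram on 17.

Tomás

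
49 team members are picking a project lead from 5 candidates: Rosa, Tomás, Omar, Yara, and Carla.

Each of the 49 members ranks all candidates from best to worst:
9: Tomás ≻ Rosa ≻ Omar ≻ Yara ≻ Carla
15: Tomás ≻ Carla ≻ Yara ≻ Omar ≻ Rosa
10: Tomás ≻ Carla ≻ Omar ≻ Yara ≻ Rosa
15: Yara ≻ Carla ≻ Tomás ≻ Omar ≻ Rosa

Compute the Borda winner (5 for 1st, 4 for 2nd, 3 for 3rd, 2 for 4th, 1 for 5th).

Tomás

Rosa: 9×4 + 15×1 + 10×1 + 15×1 = 76
Tomás: 9×5 + 15×5 + 10×5 + 15×3 = 215
Omar: 9×3 + 15×2 + 10×3 + 15×2 = 117
Yara: 9×2 + 15×3 + 10×2 + 15×5 = 158
Carla: 9×1 + 15×4 + 10×4 + 15×4 = 169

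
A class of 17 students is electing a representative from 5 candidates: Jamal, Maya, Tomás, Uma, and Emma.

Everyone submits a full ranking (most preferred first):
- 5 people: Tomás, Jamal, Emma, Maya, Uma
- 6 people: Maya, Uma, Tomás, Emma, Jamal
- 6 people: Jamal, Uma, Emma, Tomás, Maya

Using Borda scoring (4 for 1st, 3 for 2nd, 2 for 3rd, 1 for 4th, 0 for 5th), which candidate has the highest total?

Jamal

Jamal: 5×3 + 6×0 + 6×4 = 39
Maya: 5×1 + 6×4 + 6×0 = 29
Tomás: 5×4 + 6×2 + 6×1 = 38
Uma: 5×0 + 6×3 + 6×3 = 36
Emma: 5×2 + 6×1 + 6×2 = 28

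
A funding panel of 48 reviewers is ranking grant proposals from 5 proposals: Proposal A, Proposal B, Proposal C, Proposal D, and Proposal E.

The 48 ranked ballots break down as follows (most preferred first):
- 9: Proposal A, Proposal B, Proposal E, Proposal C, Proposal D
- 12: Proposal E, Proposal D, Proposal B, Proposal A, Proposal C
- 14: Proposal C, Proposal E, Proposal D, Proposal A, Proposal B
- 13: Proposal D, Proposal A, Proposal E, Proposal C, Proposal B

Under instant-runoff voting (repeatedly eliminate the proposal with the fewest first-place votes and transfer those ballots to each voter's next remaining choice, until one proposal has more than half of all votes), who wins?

Proposal E

Round 1: Proposal A 9, Proposal B 0, Proposal C 14, Proposal D 13, Proposal E 12. Proposal B eliminated.
Round 2: Proposal A 9, Proposal C 14, Proposal D 13, Proposal E 12. Proposal A eliminated.
Round 3: Proposal C 14, Proposal D 13, Proposal E 21. Proposal D eliminated.
Round 4: Proposal C 14, Proposal E 34. Proposal E has a majority (≥25).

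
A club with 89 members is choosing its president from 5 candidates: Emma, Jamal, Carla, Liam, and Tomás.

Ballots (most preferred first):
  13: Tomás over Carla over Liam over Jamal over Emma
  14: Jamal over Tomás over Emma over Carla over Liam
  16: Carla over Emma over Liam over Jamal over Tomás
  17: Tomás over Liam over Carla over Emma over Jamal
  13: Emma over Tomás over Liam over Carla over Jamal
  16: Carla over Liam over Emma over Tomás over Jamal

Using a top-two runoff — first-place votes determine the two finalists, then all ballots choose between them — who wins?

Round 1 first-place votes: Emma 13, Jamal 14, Carla 32, Liam 0, Tomás 30. Carla and Tomás advance.
Runoff: Carla is ranked above Tomás on 32 ballots, Tomás above Carla on 57.

Tomás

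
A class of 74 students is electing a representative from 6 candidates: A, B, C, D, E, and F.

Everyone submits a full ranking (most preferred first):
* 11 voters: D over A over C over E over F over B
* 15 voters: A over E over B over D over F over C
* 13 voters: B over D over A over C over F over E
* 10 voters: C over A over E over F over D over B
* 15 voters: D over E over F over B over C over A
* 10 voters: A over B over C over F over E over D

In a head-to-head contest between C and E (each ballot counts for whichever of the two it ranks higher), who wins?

C

C is ranked above E on 44 ballots; E above C on 30.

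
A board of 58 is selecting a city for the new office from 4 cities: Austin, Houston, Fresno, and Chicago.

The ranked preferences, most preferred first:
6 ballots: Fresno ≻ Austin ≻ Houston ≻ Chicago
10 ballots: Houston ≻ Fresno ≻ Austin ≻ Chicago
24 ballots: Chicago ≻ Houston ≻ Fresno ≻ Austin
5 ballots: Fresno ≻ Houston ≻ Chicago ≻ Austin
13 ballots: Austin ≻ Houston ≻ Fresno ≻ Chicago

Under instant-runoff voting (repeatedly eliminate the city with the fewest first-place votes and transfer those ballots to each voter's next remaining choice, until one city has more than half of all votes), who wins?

Round 1: Austin 13, Houston 10, Fresno 11, Chicago 24. Houston eliminated.
Round 2: Austin 13, Fresno 21, Chicago 24. Austin eliminated.
Round 3: Fresno 34, Chicago 24. Fresno has a majority (≥30).

Fresno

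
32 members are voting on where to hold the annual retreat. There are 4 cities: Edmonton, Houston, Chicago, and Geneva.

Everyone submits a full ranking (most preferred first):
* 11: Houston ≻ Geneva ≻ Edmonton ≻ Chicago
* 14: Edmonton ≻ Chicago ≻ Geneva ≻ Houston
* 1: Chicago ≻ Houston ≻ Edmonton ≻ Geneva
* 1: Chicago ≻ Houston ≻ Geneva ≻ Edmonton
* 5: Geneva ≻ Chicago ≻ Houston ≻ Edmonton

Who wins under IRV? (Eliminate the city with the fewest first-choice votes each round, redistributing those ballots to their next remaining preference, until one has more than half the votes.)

Houston

Round 1: Edmonton 14, Houston 11, Chicago 2, Geneva 5. Chicago eliminated.
Round 2: Edmonton 14, Houston 13, Geneva 5. Geneva eliminated.
Round 3: Edmonton 14, Houston 18. Houston has a majority (≥17).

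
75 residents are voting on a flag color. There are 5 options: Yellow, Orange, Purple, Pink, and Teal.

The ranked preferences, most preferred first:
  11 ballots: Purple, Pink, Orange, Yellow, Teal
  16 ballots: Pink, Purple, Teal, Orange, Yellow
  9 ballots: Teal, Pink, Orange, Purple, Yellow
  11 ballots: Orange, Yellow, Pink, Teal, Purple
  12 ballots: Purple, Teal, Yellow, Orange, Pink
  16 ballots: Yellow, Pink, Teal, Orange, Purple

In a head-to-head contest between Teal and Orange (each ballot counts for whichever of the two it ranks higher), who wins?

Teal

Teal is ranked above Orange on 53 ballots; Orange above Teal on 22.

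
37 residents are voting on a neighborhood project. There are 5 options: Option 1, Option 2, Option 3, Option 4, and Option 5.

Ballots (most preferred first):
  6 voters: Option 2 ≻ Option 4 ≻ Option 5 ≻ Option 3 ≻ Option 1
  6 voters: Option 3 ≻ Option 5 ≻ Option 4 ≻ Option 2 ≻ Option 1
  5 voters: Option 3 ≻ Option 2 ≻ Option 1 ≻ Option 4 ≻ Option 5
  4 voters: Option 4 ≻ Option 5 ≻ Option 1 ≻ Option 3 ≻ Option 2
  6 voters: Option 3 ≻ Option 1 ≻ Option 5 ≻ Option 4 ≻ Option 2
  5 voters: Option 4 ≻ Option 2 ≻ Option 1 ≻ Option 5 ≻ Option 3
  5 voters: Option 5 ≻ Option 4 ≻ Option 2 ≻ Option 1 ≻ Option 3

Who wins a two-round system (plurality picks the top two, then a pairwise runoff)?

Option 4

Round 1 first-place votes: Option 1 0, Option 2 6, Option 3 17, Option 4 9, Option 5 5. Option 3 and Option 4 advance.
Runoff: Option 3 is ranked above Option 4 on 17 ballots, Option 4 above Option 3 on 20.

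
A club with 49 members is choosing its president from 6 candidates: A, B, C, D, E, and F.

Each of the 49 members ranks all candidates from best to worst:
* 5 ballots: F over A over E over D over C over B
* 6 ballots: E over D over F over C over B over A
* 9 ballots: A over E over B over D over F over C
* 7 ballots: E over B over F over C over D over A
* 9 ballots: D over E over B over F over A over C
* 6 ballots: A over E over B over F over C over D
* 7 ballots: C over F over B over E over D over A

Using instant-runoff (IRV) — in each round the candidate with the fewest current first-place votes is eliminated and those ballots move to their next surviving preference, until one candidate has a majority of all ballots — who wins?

E

Round 1: A 15, B 0, C 7, D 9, E 13, F 5. B eliminated.
Round 2: A 15, C 7, D 9, E 13, F 5. F eliminated.
Round 3: A 20, C 7, D 9, E 13. C eliminated.
Round 4: A 20, D 9, E 20. D eliminated.
Round 5: A 20, E 29. E has a majority (≥25).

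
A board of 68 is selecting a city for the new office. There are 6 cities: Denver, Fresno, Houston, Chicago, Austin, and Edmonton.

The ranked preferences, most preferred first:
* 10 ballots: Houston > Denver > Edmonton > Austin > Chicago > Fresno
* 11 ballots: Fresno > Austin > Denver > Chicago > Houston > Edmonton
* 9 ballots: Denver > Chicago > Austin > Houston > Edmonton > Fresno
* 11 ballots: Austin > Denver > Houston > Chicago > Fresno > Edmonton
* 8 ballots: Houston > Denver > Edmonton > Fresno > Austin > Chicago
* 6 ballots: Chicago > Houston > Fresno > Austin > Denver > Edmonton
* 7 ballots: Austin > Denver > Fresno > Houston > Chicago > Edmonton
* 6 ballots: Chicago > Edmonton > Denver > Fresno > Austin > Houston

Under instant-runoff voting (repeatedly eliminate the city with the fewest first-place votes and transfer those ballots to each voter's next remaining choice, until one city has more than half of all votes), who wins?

Austin

Round 1: Denver 9, Fresno 11, Houston 18, Chicago 12, Austin 18, Edmonton 0. Edmonton eliminated.
Round 2: Denver 9, Fresno 11, Houston 18, Chicago 12, Austin 18. Denver eliminated.
Round 3: Fresno 11, Houston 18, Chicago 21, Austin 18. Fresno eliminated.
Round 4: Houston 18, Chicago 21, Austin 29. Houston eliminated.
Round 5: Chicago 21, Austin 47. Austin has a majority (≥35).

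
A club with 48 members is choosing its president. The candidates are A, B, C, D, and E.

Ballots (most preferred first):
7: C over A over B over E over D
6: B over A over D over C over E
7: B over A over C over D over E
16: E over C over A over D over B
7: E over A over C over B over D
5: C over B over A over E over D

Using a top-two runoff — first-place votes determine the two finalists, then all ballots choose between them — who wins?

Round 1 first-place votes: A 0, B 13, C 12, D 0, E 23. E and B advance.
Runoff: E is ranked above B on 23 ballots, B above E on 25.

B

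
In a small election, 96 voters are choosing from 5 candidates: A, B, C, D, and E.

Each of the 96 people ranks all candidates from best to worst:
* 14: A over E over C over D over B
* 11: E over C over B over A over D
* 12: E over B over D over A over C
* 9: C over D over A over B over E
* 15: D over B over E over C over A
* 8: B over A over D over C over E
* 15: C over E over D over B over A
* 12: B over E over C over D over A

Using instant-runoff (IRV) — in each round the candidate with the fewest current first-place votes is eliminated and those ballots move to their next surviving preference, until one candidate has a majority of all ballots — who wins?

Round 1: A 14, B 20, C 24, D 15, E 23. A eliminated.
Round 2: B 20, C 24, D 15, E 37. D eliminated.
Round 3: B 35, C 24, E 37. C eliminated.
Round 4: B 44, E 52. E has a majority (≥49).

E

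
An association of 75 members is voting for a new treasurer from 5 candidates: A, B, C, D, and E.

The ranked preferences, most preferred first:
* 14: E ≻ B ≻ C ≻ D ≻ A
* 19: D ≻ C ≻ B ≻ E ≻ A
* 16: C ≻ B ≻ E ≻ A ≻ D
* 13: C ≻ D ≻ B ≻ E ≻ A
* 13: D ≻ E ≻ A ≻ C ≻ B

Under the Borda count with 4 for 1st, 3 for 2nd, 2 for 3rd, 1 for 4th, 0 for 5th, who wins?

C

A: 14×0 + 19×0 + 16×1 + 13×0 + 13×2 = 42
B: 14×3 + 19×2 + 16×3 + 13×2 + 13×0 = 154
C: 14×2 + 19×3 + 16×4 + 13×4 + 13×1 = 214
D: 14×1 + 19×4 + 16×0 + 13×3 + 13×4 = 181
E: 14×4 + 19×1 + 16×2 + 13×1 + 13×3 = 159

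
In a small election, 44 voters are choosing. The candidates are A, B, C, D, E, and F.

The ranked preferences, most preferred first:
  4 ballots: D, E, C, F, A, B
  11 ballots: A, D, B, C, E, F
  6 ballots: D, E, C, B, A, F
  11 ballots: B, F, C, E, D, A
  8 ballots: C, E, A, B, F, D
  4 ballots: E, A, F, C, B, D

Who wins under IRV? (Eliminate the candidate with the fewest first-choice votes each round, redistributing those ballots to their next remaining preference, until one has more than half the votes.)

Round 1: A 11, B 11, C 8, D 10, E 4, F 0. F eliminated.
Round 2: A 11, B 11, C 8, D 10, E 4. E eliminated.
Round 3: A 15, B 11, C 8, D 10. C eliminated.
Round 4: A 23, B 11, D 10. A has a majority (≥23).

A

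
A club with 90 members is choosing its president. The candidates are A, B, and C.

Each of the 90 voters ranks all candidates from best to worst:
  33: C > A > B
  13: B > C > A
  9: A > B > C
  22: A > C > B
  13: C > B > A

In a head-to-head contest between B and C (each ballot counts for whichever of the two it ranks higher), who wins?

B is ranked above C on 22 ballots; C above B on 68.

C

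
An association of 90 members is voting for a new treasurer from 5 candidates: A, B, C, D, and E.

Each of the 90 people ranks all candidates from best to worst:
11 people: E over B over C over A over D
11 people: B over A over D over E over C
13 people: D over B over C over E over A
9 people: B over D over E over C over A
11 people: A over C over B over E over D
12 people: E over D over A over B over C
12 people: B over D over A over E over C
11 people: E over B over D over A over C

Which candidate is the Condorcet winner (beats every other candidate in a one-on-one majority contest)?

B

B vs A: 67–23
B vs C: 79–11
B vs D: 65–25
B vs E: 56–34
B beats every other candidate.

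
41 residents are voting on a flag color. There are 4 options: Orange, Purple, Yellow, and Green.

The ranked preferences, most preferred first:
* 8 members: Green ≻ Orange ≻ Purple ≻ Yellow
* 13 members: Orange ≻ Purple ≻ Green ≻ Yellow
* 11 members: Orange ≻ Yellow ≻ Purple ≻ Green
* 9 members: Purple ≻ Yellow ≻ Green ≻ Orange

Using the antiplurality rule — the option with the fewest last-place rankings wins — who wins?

Last-place votes: Orange 9, Purple 0, Yellow 21, Green 11.

Purple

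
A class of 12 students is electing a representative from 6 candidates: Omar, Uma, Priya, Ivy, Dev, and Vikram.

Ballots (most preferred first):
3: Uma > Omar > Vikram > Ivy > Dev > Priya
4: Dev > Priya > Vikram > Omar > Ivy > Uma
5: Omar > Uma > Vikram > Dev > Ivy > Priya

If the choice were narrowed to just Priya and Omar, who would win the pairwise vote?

Omar

Priya is ranked above Omar on 4 ballots; Omar above Priya on 8.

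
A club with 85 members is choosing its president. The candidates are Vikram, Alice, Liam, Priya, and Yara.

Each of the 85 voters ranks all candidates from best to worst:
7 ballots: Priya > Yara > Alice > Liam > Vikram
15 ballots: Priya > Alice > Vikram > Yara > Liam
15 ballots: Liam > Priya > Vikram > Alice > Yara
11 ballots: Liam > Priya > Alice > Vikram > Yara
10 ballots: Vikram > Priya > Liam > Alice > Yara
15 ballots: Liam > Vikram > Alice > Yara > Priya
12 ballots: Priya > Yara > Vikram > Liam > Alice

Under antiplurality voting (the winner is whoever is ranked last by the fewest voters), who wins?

Last-place votes: Vikram 7, Alice 12, Liam 15, Priya 15, Yara 36.

Vikram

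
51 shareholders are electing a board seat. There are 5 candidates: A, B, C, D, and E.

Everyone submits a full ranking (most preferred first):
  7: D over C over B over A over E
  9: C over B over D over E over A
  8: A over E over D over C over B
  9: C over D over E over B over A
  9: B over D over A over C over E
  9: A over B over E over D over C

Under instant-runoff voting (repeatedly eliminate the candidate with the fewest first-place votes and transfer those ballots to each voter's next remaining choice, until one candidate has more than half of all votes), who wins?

Round 1: A 17, B 9, C 18, D 7, E 0. E eliminated.
Round 2: A 17, B 9, C 18, D 7. D eliminated.
Round 3: A 17, B 9, C 25. B eliminated.
Round 4: A 26, C 25. A has a majority (≥26).

A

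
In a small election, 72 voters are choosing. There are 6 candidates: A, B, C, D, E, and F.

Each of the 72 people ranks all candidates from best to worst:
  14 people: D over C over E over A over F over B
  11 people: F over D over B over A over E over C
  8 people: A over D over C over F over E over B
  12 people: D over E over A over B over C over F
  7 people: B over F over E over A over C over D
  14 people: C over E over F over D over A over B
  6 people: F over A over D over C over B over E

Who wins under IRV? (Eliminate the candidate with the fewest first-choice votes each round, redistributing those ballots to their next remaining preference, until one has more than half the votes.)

F

Round 1: A 8, B 7, C 14, D 26, E 0, F 17. E eliminated.
Round 2: A 8, B 7, C 14, D 26, F 17. B eliminated.
Round 3: A 8, C 14, D 26, F 24. A eliminated.
Round 4: C 14, D 34, F 24. C eliminated.
Round 5: D 34, F 38. F has a majority (≥37).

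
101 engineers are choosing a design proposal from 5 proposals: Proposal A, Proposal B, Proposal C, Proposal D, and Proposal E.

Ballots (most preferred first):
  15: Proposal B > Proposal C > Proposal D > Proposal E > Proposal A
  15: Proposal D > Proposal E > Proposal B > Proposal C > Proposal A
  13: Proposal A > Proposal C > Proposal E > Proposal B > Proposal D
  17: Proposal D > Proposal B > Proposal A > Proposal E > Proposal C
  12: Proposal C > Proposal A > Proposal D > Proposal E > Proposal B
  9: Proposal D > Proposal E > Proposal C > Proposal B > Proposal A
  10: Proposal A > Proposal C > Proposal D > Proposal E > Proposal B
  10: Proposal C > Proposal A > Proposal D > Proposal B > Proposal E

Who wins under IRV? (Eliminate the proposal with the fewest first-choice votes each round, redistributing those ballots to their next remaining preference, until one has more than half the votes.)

Round 1: Proposal A 23, Proposal B 15, Proposal C 22, Proposal D 41, Proposal E 0. Proposal E eliminated.
Round 2: Proposal A 23, Proposal B 15, Proposal C 22, Proposal D 41. Proposal B eliminated.
Round 3: Proposal A 23, Proposal C 37, Proposal D 41. Proposal A eliminated.
Round 4: Proposal C 60, Proposal D 41. Proposal C has a majority (≥51).

Proposal C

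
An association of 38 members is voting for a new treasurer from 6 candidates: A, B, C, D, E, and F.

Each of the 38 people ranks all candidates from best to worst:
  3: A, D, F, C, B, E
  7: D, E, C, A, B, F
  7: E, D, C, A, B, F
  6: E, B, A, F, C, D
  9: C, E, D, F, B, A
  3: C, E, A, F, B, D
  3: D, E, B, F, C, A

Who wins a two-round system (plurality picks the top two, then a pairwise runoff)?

E

Round 1 first-place votes: A 3, B 0, C 12, D 10, E 13, F 0. E and C advance.
Runoff: E is ranked above C on 23 ballots, C above E on 15.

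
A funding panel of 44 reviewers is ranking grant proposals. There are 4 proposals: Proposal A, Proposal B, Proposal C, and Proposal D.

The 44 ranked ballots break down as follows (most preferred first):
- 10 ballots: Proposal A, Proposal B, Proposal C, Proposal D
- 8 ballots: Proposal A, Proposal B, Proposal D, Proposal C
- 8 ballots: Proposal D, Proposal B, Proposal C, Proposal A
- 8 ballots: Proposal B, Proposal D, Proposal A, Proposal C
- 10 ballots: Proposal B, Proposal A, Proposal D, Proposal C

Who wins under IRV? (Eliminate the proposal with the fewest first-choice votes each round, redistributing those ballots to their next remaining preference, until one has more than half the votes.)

Round 1: Proposal A 18, Proposal B 18, Proposal C 0, Proposal D 8. Proposal C eliminated.
Round 2: Proposal A 18, Proposal B 18, Proposal D 8. Proposal D eliminated.
Round 3: Proposal A 18, Proposal B 26. Proposal B has a majority (≥23).

Proposal B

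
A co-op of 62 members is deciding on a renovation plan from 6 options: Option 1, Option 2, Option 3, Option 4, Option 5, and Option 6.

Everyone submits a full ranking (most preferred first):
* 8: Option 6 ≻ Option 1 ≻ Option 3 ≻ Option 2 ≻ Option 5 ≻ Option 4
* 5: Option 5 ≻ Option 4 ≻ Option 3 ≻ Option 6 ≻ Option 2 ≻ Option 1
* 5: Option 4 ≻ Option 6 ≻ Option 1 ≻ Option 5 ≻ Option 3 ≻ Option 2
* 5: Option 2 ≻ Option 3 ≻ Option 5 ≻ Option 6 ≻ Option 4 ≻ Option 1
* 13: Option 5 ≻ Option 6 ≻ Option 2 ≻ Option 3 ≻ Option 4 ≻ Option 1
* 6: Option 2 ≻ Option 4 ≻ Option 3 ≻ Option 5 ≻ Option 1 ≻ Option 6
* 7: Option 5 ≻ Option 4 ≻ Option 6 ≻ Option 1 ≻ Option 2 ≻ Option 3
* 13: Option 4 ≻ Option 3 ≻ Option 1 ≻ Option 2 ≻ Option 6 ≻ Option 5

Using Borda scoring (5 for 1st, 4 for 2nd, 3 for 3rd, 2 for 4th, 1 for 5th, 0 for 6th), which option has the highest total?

Option 4

Option 1: 8×4 + 5×0 + 5×3 + 5×0 + 13×0 + 6×1 + 7×2 + 13×3 = 106
Option 2: 8×2 + 5×1 + 5×0 + 5×5 + 13×3 + 6×5 + 7×1 + 13×2 = 148
Option 3: 8×3 + 5×3 + 5×1 + 5×4 + 13×2 + 6×3 + 7×0 + 13×4 = 160
Option 4: 8×0 + 5×4 + 5×5 + 5×1 + 13×1 + 6×4 + 7×4 + 13×5 = 180
Option 5: 8×1 + 5×5 + 5×2 + 5×3 + 13×5 + 6×2 + 7×5 + 13×0 = 170
Option 6: 8×5 + 5×2 + 5×4 + 5×2 + 13×4 + 6×0 + 7×3 + 13×1 = 166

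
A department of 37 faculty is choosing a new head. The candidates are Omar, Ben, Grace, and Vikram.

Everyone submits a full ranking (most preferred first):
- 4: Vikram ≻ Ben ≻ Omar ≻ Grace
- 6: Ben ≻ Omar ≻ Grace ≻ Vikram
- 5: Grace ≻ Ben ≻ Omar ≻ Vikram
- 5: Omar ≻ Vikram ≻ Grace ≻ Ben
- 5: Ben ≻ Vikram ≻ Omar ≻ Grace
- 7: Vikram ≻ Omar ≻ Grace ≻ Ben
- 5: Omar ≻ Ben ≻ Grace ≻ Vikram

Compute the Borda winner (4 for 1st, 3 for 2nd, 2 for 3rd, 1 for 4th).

Omar

Omar: 4×2 + 6×3 + 5×2 + 5×4 + 5×2 + 7×3 + 5×4 = 107
Ben: 4×3 + 6×4 + 5×3 + 5×1 + 5×4 + 7×1 + 5×3 = 98
Grace: 4×1 + 6×2 + 5×4 + 5×2 + 5×1 + 7×2 + 5×2 = 75
Vikram: 4×4 + 6×1 + 5×1 + 5×3 + 5×3 + 7×4 + 5×1 = 90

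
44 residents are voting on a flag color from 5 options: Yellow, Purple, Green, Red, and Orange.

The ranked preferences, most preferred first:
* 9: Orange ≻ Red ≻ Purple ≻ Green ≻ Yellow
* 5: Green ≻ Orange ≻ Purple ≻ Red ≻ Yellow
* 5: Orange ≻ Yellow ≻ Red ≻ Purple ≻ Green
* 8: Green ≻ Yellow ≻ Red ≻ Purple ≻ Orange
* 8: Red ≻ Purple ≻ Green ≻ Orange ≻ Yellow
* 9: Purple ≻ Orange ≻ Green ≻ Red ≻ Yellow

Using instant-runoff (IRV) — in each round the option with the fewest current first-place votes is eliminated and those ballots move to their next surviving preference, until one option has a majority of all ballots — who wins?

Purple

Round 1: Yellow 0, Purple 9, Green 13, Red 8, Orange 14. Yellow eliminated.
Round 2: Purple 9, Green 13, Red 8, Orange 14. Red eliminated.
Round 3: Purple 17, Green 13, Orange 14. Green eliminated.
Round 4: Purple 25, Orange 19. Purple has a majority (≥23).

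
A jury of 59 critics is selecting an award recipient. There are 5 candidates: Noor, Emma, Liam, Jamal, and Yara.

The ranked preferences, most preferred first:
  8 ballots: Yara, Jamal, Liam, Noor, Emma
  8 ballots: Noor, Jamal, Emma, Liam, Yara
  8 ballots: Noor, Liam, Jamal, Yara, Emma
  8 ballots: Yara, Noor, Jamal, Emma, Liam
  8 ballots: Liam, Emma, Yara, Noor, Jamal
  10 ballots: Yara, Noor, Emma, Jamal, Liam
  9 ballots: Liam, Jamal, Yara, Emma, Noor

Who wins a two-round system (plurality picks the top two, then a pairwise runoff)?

Round 1 first-place votes: Noor 16, Emma 0, Liam 17, Jamal 0, Yara 26. Yara and Liam advance.
Runoff: Yara is ranked above Liam on 26 ballots, Liam above Yara on 33.

Liam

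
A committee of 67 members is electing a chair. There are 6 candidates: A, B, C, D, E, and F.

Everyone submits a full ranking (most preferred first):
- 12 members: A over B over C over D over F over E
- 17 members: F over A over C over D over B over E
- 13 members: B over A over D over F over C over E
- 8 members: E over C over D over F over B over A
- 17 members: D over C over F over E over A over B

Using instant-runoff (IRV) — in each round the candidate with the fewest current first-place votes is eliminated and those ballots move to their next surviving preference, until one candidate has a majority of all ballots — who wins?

Round 1: A 12, B 13, C 0, D 17, E 8, F 17. C eliminated.
Round 2: A 12, B 13, D 17, E 8, F 17. E eliminated.
Round 3: A 12, B 13, D 25, F 17. A eliminated.
Round 4: B 25, D 25, F 17. F eliminated.
Round 5: B 25, D 42. D has a majority (≥34).

D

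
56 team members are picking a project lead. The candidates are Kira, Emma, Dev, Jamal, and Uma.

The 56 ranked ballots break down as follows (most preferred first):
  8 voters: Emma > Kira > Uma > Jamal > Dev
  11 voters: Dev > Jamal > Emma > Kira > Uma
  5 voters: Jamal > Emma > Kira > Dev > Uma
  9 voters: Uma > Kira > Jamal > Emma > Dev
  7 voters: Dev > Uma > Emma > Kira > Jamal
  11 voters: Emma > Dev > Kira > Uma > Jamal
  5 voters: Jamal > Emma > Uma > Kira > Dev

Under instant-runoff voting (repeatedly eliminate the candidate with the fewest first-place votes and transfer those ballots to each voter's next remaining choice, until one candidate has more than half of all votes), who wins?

Round 1: Kira 0, Emma 19, Dev 18, Jamal 10, Uma 9. Kira eliminated.
Round 2: Emma 19, Dev 18, Jamal 10, Uma 9. Uma eliminated.
Round 3: Emma 19, Dev 18, Jamal 19. Dev eliminated.
Round 4: Emma 26, Jamal 30. Jamal has a majority (≥29).

Jamal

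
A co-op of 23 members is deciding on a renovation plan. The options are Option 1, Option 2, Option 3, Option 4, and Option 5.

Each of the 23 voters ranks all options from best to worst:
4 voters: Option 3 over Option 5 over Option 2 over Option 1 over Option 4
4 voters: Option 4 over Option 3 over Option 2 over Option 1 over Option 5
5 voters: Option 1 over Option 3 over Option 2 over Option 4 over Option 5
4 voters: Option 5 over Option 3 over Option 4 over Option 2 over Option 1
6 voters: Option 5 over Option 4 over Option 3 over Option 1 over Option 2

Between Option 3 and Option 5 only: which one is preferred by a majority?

Option 3

Option 3 is ranked above Option 5 on 13 ballots; Option 5 above Option 3 on 10.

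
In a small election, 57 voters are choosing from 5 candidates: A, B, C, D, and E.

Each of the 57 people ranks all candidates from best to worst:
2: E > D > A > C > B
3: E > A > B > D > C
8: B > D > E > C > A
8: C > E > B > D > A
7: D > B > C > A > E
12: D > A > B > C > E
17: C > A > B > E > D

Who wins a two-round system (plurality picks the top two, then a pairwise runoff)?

Round 1 first-place votes: A 0, B 8, C 25, D 19, E 5. C and D advance.
Runoff: C is ranked above D on 25 ballots, D above C on 32.

D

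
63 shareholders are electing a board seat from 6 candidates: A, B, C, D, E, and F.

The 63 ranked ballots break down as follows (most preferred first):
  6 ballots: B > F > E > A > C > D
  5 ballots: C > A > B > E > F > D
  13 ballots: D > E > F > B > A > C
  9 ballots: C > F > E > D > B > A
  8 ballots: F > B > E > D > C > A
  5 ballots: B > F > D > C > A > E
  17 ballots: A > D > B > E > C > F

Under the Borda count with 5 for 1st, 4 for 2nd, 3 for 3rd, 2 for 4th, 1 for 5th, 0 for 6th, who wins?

B

A: 6×2 + 5×4 + 13×1 + 9×0 + 8×0 + 5×1 + 17×5 = 135
B: 6×5 + 5×3 + 13×2 + 9×1 + 8×4 + 5×5 + 17×3 = 188
C: 6×1 + 5×5 + 13×0 + 9×5 + 8×1 + 5×2 + 17×1 = 111
D: 6×0 + 5×0 + 13×5 + 9×2 + 8×2 + 5×3 + 17×4 = 182
E: 6×3 + 5×2 + 13×4 + 9×3 + 8×3 + 5×0 + 17×2 = 165
F: 6×4 + 5×1 + 13×3 + 9×4 + 8×5 + 5×4 + 17×0 = 164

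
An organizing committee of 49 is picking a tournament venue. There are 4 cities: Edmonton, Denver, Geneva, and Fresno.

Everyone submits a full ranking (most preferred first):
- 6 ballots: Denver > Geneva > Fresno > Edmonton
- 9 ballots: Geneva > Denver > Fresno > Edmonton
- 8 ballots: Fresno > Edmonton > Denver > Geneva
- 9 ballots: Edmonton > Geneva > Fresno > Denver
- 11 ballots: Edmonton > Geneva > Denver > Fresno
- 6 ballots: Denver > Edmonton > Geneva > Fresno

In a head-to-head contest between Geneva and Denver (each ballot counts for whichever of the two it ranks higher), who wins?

Geneva

Geneva is ranked above Denver on 29 ballots; Denver above Geneva on 20.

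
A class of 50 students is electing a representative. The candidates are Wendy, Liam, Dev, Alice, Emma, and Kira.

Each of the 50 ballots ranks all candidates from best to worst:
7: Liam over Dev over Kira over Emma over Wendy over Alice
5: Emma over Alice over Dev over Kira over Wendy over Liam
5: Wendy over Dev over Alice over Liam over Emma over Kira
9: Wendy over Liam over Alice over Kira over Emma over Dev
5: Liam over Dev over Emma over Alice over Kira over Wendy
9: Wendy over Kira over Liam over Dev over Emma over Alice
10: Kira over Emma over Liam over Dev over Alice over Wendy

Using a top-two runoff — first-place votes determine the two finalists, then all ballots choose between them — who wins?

Round 1 first-place votes: Wendy 23, Liam 12, Dev 0, Alice 0, Emma 5, Kira 10. Wendy and Liam advance.
Runoff: Wendy is ranked above Liam on 28 ballots, Liam above Wendy on 22.

Wendy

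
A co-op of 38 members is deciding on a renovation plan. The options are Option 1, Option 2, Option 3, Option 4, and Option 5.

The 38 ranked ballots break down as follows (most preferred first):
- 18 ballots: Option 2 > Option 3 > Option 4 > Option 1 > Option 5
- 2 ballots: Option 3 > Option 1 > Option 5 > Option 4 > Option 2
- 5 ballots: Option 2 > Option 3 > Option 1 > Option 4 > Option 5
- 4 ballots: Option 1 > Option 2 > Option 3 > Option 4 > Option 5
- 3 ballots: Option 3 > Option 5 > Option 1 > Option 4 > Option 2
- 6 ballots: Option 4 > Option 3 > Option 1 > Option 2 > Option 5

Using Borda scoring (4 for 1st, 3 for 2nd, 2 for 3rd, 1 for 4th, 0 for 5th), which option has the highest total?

Option 3

Option 1: 18×1 + 2×3 + 5×2 + 4×4 + 3×2 + 6×2 = 68
Option 2: 18×4 + 2×0 + 5×4 + 4×3 + 3×0 + 6×1 = 110
Option 3: 18×3 + 2×4 + 5×3 + 4×2 + 3×4 + 6×3 = 115
Option 4: 18×2 + 2×1 + 5×1 + 4×1 + 3×1 + 6×4 = 74
Option 5: 18×0 + 2×2 + 5×0 + 4×0 + 3×3 + 6×0 = 13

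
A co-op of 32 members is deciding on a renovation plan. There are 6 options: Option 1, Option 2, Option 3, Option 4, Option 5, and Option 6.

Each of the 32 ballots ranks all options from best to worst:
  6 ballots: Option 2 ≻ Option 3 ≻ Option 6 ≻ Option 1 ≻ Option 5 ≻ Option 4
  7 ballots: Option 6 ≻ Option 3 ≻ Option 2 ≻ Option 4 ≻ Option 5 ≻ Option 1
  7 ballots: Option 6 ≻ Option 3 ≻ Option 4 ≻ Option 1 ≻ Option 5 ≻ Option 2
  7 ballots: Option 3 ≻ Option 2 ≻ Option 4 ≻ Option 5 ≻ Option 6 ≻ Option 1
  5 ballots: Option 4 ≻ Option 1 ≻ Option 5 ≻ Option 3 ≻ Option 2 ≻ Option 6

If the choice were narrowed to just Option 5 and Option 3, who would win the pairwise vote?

Option 3

Option 5 is ranked above Option 3 on 5 ballots; Option 3 above Option 5 on 27.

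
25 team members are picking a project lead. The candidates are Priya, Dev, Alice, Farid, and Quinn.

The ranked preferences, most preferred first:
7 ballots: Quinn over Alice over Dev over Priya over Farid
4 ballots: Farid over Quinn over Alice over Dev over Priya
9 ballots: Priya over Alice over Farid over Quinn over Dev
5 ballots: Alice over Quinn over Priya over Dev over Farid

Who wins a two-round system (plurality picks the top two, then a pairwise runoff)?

Round 1 first-place votes: Priya 9, Dev 0, Alice 5, Farid 4, Quinn 7. Priya and Quinn advance.
Runoff: Priya is ranked above Quinn on 9 ballots, Quinn above Priya on 16.

Quinn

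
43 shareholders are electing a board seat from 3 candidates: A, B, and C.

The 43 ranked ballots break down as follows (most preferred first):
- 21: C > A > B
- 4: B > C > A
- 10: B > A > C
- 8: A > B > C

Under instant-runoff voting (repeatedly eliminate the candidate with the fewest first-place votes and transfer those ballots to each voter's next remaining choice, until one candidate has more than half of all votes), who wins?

Round 1: A 8, B 14, C 21. A eliminated.
Round 2: B 22, C 21. B has a majority (≥22).

B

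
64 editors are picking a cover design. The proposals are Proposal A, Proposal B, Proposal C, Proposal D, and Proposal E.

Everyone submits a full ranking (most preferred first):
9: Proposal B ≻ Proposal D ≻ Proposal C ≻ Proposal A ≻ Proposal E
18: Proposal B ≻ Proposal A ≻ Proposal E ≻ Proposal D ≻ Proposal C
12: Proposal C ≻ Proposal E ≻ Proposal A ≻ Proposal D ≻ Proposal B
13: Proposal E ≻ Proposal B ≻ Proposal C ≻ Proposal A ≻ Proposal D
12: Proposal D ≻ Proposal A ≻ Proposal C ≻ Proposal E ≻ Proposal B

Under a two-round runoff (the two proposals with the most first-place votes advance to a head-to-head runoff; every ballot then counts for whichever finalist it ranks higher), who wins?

Proposal E

Round 1 first-place votes: Proposal A 0, Proposal B 27, Proposal C 12, Proposal D 12, Proposal E 13. Proposal B and Proposal E advance.
Runoff: Proposal B is ranked above Proposal E on 27 ballots, Proposal E above Proposal B on 37.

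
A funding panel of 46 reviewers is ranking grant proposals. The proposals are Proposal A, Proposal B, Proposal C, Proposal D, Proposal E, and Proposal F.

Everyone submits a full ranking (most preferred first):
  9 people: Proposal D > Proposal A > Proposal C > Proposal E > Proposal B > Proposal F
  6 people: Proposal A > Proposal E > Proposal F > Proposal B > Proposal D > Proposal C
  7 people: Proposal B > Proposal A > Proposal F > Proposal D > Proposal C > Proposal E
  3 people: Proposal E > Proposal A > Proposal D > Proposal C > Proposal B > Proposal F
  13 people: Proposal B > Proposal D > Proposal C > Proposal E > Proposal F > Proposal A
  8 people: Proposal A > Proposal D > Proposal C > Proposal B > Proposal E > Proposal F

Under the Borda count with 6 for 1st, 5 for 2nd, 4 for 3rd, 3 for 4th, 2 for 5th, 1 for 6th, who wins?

Proposal A: 9×5 + 6×6 + 7×5 + 3×5 + 13×1 + 8×6 = 192
Proposal B: 9×2 + 6×3 + 7×6 + 3×2 + 13×6 + 8×3 = 186
Proposal C: 9×4 + 6×1 + 7×2 + 3×3 + 13×4 + 8×4 = 149
Proposal D: 9×6 + 6×2 + 7×3 + 3×4 + 13×5 + 8×5 = 204
Proposal E: 9×3 + 6×5 + 7×1 + 3×6 + 13×3 + 8×2 = 137
Proposal F: 9×1 + 6×4 + 7×4 + 3×1 + 13×2 + 8×1 = 98

Proposal D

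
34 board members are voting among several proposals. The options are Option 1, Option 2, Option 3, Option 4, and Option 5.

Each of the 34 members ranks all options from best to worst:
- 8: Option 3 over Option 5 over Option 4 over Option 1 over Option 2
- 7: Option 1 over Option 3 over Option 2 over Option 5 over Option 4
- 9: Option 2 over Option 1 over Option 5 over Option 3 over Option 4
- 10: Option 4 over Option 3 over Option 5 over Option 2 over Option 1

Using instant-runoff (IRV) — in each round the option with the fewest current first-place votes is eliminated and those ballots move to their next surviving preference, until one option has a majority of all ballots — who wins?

Option 3

Round 1: Option 1 7, Option 2 9, Option 3 8, Option 4 10, Option 5 0. Option 5 eliminated.
Round 2: Option 1 7, Option 2 9, Option 3 8, Option 4 10. Option 1 eliminated.
Round 3: Option 2 9, Option 3 15, Option 4 10. Option 2 eliminated.
Round 4: Option 3 24, Option 4 10. Option 3 has a majority (≥18).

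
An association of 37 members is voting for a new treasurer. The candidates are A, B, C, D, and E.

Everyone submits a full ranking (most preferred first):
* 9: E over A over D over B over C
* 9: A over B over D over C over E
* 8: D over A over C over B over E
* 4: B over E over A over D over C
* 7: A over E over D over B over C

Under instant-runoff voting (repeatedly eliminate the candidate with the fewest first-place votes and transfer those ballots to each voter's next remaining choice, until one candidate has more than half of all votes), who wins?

A

Round 1: A 16, B 4, C 0, D 8, E 9. C eliminated.
Round 2: A 16, B 4, D 8, E 9. B eliminated.
Round 3: A 16, D 8, E 13. D eliminated.
Round 4: A 24, E 13. A has a majority (≥19).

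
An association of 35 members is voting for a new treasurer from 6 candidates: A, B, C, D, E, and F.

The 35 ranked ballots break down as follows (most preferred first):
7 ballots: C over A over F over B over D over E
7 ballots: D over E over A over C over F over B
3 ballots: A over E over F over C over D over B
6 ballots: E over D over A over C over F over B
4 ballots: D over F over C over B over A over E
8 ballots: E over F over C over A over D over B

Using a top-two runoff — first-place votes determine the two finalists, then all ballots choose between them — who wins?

D

Round 1 first-place votes: A 3, B 0, C 7, D 11, E 14, F 0. E and D advance.
Runoff: E is ranked above D on 17 ballots, D above E on 18.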